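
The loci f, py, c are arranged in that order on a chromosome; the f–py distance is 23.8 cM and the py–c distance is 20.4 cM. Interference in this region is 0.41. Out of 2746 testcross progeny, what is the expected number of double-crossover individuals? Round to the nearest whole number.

Map distances give recombination frequencies of 0.238 and 0.204 for the two intervals.
With interference 0.41 (so coincidence = 0.59), expected double-crossover frequency = 0.238 × 0.204 × 0.59 = 0.02865.
Expected number = 0.02865 × 2746 = 78.66 ≈ 79.

79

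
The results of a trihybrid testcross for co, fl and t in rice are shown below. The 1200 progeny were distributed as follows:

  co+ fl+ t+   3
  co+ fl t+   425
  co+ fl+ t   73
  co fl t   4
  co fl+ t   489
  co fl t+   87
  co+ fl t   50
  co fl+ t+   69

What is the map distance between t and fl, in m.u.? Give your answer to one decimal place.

The two most frequent reciprocal classes, co fl+ t and co+ fl t+, are the parental types, so the F1 was co fl+ t / co+ fl t+.
The two rarest classes, co fl t and co+ fl+ t+, are the double crossovers. Comparing them with the parentals, only the fl allele has switched, so fl is the middle locus and the order is t – fl – co.
Crossovers in the t–fl interval produce the single-crossover classes co fl+ t+ and co+ fl t (69 + 50 = 119) plus the double crossovers (7).
RF(t–fl) = (119 + 7) / 1200 = 126/1200 = 0.1050 → 10.5 m.u.

10.5 m.u.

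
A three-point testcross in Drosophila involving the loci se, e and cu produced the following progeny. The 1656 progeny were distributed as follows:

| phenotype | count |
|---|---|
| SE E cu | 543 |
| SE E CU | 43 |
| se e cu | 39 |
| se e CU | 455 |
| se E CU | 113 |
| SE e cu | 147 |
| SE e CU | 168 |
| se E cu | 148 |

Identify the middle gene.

The two most frequent reciprocal classes, SE E cu and se e CU, are the parental types, so the F1 was SE E cu / se e CU.
The two rarest classes, SE E CU and se e cu, are the double crossovers. Comparing them with the parentals, only the cu allele has switched, so cu is the middle locus and the order is e – cu – se.

cu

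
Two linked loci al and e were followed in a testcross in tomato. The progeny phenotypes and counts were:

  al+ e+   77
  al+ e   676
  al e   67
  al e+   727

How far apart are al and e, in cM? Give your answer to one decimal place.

The two most frequent classes, al+ e (676) and al e+ (727), are the parental types, so the F1 was al+ e / al e+.
The recombinant classes are al+ e+ and al e: 77 + 67 = 144.
Recombination frequency = 144/1547 = 0.0931 ≈ 9.3%, i.e. 9.3 cM.

9.3 cM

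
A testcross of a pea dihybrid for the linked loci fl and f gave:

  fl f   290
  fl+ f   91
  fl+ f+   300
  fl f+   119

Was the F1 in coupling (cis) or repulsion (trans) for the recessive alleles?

cis

The two most frequent classes are fl+ f+ (300) and fl f (290); these are the parental (non-recombinant) types.
So the F1 carried fl+ f+ on one chromosome and fl f on the other — the recessive alleles are on the same chromosome (cis / coupling).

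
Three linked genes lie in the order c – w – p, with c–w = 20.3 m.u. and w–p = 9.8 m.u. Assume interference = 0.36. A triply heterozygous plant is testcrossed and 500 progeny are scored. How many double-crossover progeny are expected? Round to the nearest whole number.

6

Map distances give recombination frequencies of 0.203 and 0.098 for the two intervals.
With interference 0.36 (so coincidence = 0.64), expected double-crossover frequency = 0.203 × 0.098 × 0.64 = 0.01273.
Expected number = 0.01273 × 500 = 6.37 ≈ 6.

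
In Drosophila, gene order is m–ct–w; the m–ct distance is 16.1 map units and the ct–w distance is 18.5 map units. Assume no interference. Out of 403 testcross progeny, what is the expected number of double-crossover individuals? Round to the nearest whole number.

Map distances give recombination frequencies of 0.161 and 0.185 for the two intervals.
With no interference, expected double-crossover frequency = 0.161 × 0.185 = 0.02978.
Expected number = 0.02978 × 403 = 12.00 ≈ 12.

12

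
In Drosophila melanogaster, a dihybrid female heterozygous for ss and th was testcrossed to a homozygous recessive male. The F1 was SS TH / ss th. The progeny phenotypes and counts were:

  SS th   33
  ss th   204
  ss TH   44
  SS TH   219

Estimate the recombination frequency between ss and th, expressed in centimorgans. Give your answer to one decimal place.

The recombinant classes are SS th and ss TH: 33 + 44 = 77.
Recombination frequency = 77/500 = 0.1540 ≈ 15.4%, i.e. 15.4 centimorgans.

15.4 centimorgans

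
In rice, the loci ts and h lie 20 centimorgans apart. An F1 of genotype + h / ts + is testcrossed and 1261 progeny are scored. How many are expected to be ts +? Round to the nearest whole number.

A map distance of 20 centimorgans corresponds to a recombination frequency of 0.200.
The F1 is + h / ts +, so ts + is a parental gamete class with expected frequency (1 − r)/2 = 0.800/2 = 0.4000.
Expected number = 0.4000 × 1261 = 504.40 ≈ 504.

504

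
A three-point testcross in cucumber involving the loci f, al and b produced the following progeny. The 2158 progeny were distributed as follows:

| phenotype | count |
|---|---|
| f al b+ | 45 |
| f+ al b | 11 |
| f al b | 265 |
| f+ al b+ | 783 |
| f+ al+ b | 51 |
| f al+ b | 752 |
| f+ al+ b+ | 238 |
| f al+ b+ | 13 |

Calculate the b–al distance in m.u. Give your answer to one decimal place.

24.4 m.u.

The two most frequent reciprocal classes, f al+ b and f+ al b+, are the parental types, so the F1 was f al+ b / f+ al b+.
The two rarest classes, f al+ b+ and f+ al b, are the double crossovers. Comparing them with the parentals, only the b allele has switched, so b is the middle locus and the order is al – b – f.
Crossovers in the al–b interval produce the single-crossover classes f al b and f+ al+ b+ (265 + 238 = 503) plus the double crossovers (24).
RF(al–b) = (503 + 24) / 2158 = 527/2158 = 0.2442 → 24.4 m.u.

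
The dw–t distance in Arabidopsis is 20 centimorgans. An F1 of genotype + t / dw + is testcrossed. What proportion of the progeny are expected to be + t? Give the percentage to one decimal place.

A map distance of 20 centimorgans corresponds to a recombination frequency of 0.200.
The F1 is + t / dw +, so + t is a parental gamete class with expected frequency (1 − r)/2 = 0.800/2 = 0.4000.
That is 0.4000 = 40.0% of the progeny.

40.0%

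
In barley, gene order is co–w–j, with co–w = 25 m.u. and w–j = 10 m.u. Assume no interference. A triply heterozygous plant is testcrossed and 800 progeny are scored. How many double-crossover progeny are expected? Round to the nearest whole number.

20

Map distances give recombination frequencies of 0.250 and 0.100 for the two intervals.
With no interference, expected double-crossover frequency = 0.250 × 0.100 = 0.02500.
Expected number = 0.02500 × 800 = 20.00 ≈ 20.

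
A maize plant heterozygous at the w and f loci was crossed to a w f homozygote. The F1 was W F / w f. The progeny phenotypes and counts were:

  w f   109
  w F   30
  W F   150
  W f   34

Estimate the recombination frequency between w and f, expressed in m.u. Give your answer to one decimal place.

19.8 m.u.

The recombinant classes are W f and w F: 34 + 30 = 64.
Recombination frequency = 64/323 = 0.1981 ≈ 19.8%, i.e. 19.8 m.u.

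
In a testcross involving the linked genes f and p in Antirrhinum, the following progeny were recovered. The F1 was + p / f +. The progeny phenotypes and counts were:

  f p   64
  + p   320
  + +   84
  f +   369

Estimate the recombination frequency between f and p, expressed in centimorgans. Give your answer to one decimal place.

The recombinant classes are + + and f p: 84 + 64 = 148.
Recombination frequency = 148/837 = 0.1768 ≈ 17.7%, i.e. 17.7 centimorgans.

17.7 centimorgans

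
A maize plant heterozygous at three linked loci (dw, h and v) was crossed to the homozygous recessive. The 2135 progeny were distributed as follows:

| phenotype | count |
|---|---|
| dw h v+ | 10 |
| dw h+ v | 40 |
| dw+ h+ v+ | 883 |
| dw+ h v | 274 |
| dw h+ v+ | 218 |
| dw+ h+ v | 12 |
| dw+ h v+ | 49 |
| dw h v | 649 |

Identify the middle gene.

The two most frequent reciprocal classes, dw h v and dw+ h+ v+, are the parental types, so the F1 was dw h v / dw+ h+ v+.
The two rarest classes, dw h v+ and dw+ h+ v, are the double crossovers. Comparing them with the parentals, only the v allele has switched, so v is the middle locus and the order is dw – v – h.

v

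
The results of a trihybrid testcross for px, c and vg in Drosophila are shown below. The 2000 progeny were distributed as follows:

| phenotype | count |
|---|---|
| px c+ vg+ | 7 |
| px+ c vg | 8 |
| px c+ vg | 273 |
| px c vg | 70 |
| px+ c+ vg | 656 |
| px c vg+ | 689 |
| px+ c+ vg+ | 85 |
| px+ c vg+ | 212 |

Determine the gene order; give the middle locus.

c

The two most frequent reciprocal classes, px c vg+ and px+ c+ vg, are the parental types, so the F1 was px c vg+ / px+ c+ vg.
The two rarest classes, px c+ vg+ and px+ c vg, are the double crossovers. Comparing them with the parentals, only the c allele has switched, so c is the middle locus and the order is vg – c – px.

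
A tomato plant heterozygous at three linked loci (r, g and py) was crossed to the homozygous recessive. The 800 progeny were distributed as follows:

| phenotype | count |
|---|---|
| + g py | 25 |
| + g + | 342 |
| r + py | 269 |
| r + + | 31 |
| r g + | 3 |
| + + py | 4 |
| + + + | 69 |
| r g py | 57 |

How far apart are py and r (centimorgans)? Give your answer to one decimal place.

7.9 centimorgans

The two most frequent reciprocal classes, r + py and + g +, are the parental types, so the F1 was r + py / + g +.
The two rarest classes, + + py and r g +, are the double crossovers. Comparing them with the parentals, only the r allele has switched, so r is the middle locus and the order is g – r – py.
Crossovers in the r–py interval produce the single-crossover classes r + + and + g py (31 + 25 = 56) plus the double crossovers (7).
RF(r–py) = (56 + 7) / 800 = 63/800 = 0.0788 → 7.9 centimorgans.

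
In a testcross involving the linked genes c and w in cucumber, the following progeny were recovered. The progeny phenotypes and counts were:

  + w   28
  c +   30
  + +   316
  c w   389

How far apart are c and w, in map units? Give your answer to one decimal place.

7.6 map units

The two most frequent classes, + + (316) and c w (389), are the parental types, so the F1 was + + / c w.
The recombinant classes are + w and c +: 28 + 30 = 58.
Recombination frequency = 58/763 = 0.0760 ≈ 7.6%, i.e. 7.6 map units.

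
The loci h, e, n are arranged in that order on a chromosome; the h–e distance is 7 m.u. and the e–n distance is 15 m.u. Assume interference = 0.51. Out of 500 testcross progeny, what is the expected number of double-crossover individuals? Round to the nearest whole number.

3

Map distances give recombination frequencies of 0.070 and 0.150 for the two intervals.
With interference 0.51 (so coincidence = 0.49), expected double-crossover frequency = 0.070 × 0.150 × 0.49 = 0.00515.
Expected number = 0.00515 × 500 = 2.57 ≈ 3.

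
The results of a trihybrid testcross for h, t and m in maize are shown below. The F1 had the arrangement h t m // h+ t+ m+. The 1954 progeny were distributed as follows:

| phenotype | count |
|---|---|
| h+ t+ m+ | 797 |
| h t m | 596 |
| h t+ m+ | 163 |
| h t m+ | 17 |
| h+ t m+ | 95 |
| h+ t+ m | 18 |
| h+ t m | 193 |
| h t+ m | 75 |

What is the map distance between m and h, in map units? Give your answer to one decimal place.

The two rarest classes, h t m+ and h+ t+ m, are the double crossovers. Comparing them with the parentals, only the m allele has switched, so m is the middle locus and the order is h – m – t.
Crossovers in the h–m interval produce the single-crossover classes h+ t m and h t+ m+ (193 + 163 = 356) plus the double crossovers (35).
RF(h–m) = (356 + 35) / 1954 = 391/1954 = 0.2001 → 20.0 map units.

20.0 map units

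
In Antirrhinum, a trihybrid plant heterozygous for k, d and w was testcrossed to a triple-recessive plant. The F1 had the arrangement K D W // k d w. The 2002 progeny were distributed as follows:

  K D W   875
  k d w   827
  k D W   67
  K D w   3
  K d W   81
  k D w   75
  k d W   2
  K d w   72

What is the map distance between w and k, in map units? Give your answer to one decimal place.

The two rarest classes, K D w and k d W, are the double crossovers. Comparing them with the parentals, only the w allele has switched, so w is the middle locus and the order is k – w – d.
Crossovers in the k–w interval produce the single-crossover classes k D W and K d w (67 + 72 = 139) plus the double crossovers (5).
RF(k–w) = (139 + 5) / 2002 = 144/2002 = 0.0719 → 7.2 map units.

7.2 map units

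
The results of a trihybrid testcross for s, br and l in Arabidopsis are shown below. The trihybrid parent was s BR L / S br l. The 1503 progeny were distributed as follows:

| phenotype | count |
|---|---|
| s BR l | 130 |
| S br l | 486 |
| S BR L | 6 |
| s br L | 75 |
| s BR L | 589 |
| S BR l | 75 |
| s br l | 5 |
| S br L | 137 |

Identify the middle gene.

s

The two rarest classes, S BR L and s br l, are the double crossovers. Comparing them with the parentals, only the s allele has switched, so s is the middle locus and the order is l – s – br.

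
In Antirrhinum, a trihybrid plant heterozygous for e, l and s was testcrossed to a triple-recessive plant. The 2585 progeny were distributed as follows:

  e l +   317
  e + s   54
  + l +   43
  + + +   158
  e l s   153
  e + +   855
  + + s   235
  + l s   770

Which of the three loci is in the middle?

The two most frequent reciprocal classes, e + + and + l s, are the parental types, so the F1 was e + + / + l s.
The two rarest classes, e + s and + l +, are the double crossovers. Comparing them with the parentals, only the s allele has switched, so s is the middle locus and the order is l – s – e.

s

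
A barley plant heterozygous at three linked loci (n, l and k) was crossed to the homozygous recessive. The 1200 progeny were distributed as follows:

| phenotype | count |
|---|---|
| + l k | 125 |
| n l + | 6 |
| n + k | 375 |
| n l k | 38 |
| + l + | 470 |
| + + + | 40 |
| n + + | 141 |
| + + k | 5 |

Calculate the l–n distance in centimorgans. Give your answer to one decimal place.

7.4 centimorgans

The two most frequent reciprocal classes, + l + and n + k, are the parental types, so the F1 was + l + / n + k.
The two rarest classes, n l + and + + k, are the double crossovers. Comparing them with the parentals, only the n allele has switched, so n is the middle locus and the order is k – n – l.
Crossovers in the n–l interval produce the single-crossover classes + + + and n l k (40 + 38 = 78) plus the double crossovers (11).
RF(n–l) = (78 + 11) / 1200 = 89/1200 = 0.0742 → 7.4 centimorgans.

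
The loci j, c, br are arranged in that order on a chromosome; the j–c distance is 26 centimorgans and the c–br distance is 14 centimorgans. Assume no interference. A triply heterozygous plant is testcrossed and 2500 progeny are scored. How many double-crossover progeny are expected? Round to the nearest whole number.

Map distances give recombination frequencies of 0.260 and 0.140 for the two intervals.
With no interference, expected double-crossover frequency = 0.260 × 0.140 = 0.03640.
Expected number = 0.03640 × 2500 = 91.00 ≈ 91.

91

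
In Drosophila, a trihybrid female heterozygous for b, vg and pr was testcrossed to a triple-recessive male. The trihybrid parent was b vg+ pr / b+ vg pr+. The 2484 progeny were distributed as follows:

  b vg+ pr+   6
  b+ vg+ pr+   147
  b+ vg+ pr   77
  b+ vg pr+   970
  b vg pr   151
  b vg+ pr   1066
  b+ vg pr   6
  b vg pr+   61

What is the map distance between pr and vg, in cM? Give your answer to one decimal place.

The two rarest classes, b vg+ pr+ and b+ vg pr, are the double crossovers. Comparing them with the parentals, only the pr allele has switched, so pr is the middle locus and the order is b – pr – vg.
Crossovers in the pr–vg interval produce the single-crossover classes b vg pr and b+ vg+ pr+ (151 + 147 = 298) plus the double crossovers (12).
RF(pr–vg) = (298 + 12) / 2484 = 310/2484 = 0.1248 → 12.5 cM.

12.5 cM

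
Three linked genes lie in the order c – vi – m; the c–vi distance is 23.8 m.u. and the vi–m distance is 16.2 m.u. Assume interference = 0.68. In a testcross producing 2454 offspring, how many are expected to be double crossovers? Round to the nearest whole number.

30

Map distances give recombination frequencies of 0.238 and 0.162 for the two intervals.
With interference 0.68 (so coincidence = 0.32), expected double-crossover frequency = 0.238 × 0.162 × 0.32 = 0.01234.
Expected number = 0.01234 × 2454 = 30.28 ≈ 30.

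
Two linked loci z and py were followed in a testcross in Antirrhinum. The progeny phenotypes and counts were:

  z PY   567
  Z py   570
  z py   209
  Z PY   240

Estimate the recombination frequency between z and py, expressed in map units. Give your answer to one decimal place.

28.3 map units

The two most frequent classes, Z py (570) and z PY (567), are the parental types, so the F1 was Z py / z PY.
The recombinant classes are Z PY and z py: 240 + 209 = 449.
Recombination frequency = 449/1586 = 0.2831 ≈ 28.3%, i.e. 28.3 map units.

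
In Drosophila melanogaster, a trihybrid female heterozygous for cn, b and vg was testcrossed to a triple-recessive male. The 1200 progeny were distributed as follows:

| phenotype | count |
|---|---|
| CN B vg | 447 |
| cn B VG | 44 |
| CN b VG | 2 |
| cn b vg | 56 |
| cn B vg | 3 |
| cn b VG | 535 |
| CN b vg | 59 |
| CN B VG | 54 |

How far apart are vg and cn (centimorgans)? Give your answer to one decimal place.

9.6 centimorgans

The two most frequent reciprocal classes, cn b VG and CN B vg, are the parental types, so the F1 was cn b VG / CN B vg.
The two rarest classes, CN b VG and cn B vg, are the double crossovers. Comparing them with the parentals, only the cn allele has switched, so cn is the middle locus and the order is vg – cn – b.
Crossovers in the vg–cn interval produce the single-crossover classes cn b vg and CN B VG (56 + 54 = 110) plus the double crossovers (5).
RF(vg–cn) = (110 + 5) / 1200 = 115/1200 = 0.0958 → 9.6 centimorgans.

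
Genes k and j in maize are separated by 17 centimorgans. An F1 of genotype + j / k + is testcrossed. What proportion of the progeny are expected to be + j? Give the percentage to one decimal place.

41.5%

A map distance of 17 centimorgans corresponds to a recombination frequency of 0.170.
The F1 is + j / k +, so + j is a parental gamete class with expected frequency (1 − r)/2 = 0.830/2 = 0.4150.
That is 0.4150 = 41.5% of the progeny.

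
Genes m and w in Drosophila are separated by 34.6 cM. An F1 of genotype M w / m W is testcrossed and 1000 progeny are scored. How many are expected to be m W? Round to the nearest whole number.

327

A map distance of 34.6 cM corresponds to a recombination frequency of 0.346.
The F1 is M w / m W, so m W is a parental gamete class with expected frequency (1 − r)/2 = 0.654/2 = 0.3270.
Expected number = 0.3270 × 1000 = 327.00 ≈ 327.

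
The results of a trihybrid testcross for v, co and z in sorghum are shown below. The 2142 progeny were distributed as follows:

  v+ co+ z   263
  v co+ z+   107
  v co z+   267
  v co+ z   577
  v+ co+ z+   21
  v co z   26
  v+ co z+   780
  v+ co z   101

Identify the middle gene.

The two most frequent reciprocal classes, v+ co z+ and v co+ z, are the parental types, so the F1 was v+ co z+ / v co+ z.
The two rarest classes, v+ co+ z+ and v co z, are the double crossovers. Comparing them with the parentals, only the co allele has switched, so co is the middle locus and the order is z – co – v.

co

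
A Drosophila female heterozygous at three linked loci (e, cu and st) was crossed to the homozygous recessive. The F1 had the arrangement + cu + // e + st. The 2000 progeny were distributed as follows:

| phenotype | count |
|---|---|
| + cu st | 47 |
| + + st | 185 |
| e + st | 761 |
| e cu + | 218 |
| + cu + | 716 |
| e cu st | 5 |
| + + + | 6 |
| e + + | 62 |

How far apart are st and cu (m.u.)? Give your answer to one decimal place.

6.0 m.u.

The two rarest classes, + + + and e cu st, are the double crossovers. Comparing them with the parentals, only the cu allele has switched, so cu is the middle locus and the order is st – cu – e.
Crossovers in the st–cu interval produce the single-crossover classes + cu st and e + + (47 + 62 = 109) plus the double crossovers (11).
RF(st–cu) = (109 + 11) / 2000 = 120/2000 = 0.0600 → 6.0 m.u.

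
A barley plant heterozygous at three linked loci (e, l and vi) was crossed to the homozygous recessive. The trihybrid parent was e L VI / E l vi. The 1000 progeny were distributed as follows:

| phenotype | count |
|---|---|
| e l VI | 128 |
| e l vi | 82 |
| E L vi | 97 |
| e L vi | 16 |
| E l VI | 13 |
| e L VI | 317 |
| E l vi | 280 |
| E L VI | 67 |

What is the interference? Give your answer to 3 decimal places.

0.359

The two rarest classes, e L vi and E l VI, are the double crossovers. Comparing them with the parentals, only the vi allele has switched, so vi is the middle locus and the order is l – vi – e.
l–vi: (225 + 29)/1000 = 0.2540; vi–e: (149 + 29)/1000 = 0.1780.
Expected DCO frequency = 0.2540 × 0.1780 ≈ 0.04521; observed = 29/1000 ≈ 0.02900.
Coefficient of coincidence = 0.02900/0.04521 ≈ 0.641; interference = 1 − 0.641 = 0.359.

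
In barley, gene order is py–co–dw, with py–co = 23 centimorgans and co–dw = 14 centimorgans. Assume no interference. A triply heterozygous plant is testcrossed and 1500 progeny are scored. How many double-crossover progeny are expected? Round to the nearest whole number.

Map distances give recombination frequencies of 0.230 and 0.140 for the two intervals.
With no interference, expected double-crossover frequency = 0.230 × 0.140 = 0.03220.
Expected number = 0.03220 × 1500 = 48.30 ≈ 48.

48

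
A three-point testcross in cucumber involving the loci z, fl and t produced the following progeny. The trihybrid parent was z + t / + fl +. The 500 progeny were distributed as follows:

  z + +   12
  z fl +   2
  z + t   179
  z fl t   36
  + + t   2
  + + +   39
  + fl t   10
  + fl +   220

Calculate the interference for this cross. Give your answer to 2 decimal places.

The two rarest classes, + + t and z fl +, are the double crossovers. Comparing them with the parentals, only the z allele has switched, so z is the middle locus and the order is fl – z – t.
fl–z: (75 + 4)/500 = 0.1580; z–t: (22 + 4)/500 = 0.0520.
Expected DCO frequency = 0.1580 × 0.0520 ≈ 0.00822; observed = 4/500 ≈ 0.00800.
Coefficient of coincidence = 0.00800/0.00822 ≈ 0.97; interference = 1 − 0.97 = 0.03.

0.03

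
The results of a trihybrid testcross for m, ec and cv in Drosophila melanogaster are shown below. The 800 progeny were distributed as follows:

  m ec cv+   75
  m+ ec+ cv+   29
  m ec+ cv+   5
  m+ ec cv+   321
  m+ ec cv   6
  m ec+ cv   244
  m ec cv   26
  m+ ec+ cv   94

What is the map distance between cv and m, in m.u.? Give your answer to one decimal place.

22.5 m.u.

The two most frequent reciprocal classes, m+ ec cv+ and m ec+ cv, are the parental types, so the F1 was m+ ec cv+ / m ec+ cv.
The two rarest classes, m+ ec cv and m ec+ cv+, are the double crossovers. Comparing them with the parentals, only the cv allele has switched, so cv is the middle locus and the order is m – cv – ec.
Crossovers in the m–cv interval produce the single-crossover classes m ec cv+ and m+ ec+ cv (75 + 94 = 169) plus the double crossovers (11).
RF(m–cv) = (169 + 11) / 800 = 180/800 = 0.2250 → 22.5 m.u.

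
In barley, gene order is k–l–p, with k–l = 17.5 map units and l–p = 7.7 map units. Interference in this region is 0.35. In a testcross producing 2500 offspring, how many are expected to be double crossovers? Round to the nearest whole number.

Map distances give recombination frequencies of 0.175 and 0.077 for the two intervals.
With interference 0.35 (so coincidence = 0.65), expected double-crossover frequency = 0.175 × 0.077 × 0.65 = 0.00876.
Expected number = 0.00876 × 2500 = 21.90 ≈ 22.

22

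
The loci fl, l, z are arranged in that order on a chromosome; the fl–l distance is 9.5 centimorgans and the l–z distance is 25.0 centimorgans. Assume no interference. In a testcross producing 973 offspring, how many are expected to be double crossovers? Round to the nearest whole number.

Map distances give recombination frequencies of 0.095 and 0.250 for the two intervals.
With no interference, expected double-crossover frequency = 0.095 × 0.250 = 0.02375.
Expected number = 0.02375 × 973 = 23.11 ≈ 23.

23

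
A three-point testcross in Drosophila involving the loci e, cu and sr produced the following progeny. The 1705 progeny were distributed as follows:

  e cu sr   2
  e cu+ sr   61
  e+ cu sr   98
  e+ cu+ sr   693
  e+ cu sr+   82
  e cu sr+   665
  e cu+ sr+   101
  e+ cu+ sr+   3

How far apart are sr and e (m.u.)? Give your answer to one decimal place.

8.7 m.u.

The two most frequent reciprocal classes, e cu sr+ and e+ cu+ sr, are the parental types, so the F1 was e cu sr+ / e+ cu+ sr.
The two rarest classes, e cu sr and e+ cu+ sr+, are the double crossovers. Comparing them with the parentals, only the sr allele has switched, so sr is the middle locus and the order is cu – sr – e.
Crossovers in the sr–e interval produce the single-crossover classes e+ cu sr+ and e cu+ sr (82 + 61 = 143) plus the double crossovers (5).
RF(sr–e) = (143 + 5) / 1705 = 148/1705 = 0.0868 → 8.7 m.u.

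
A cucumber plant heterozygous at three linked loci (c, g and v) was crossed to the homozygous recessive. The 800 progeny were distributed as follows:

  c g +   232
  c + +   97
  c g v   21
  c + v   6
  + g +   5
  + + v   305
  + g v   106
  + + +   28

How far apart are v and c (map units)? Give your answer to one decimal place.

7.5 map units

The two most frequent reciprocal classes, c g + and + + v, are the parental types, so the F1 was c g + / + + v.
The two rarest classes, + g + and c + v, are the double crossovers. Comparing them with the parentals, only the c allele has switched, so c is the middle locus and the order is v – c – g.
Crossovers in the v–c interval produce the single-crossover classes c g v and + + + (21 + 28 = 49) plus the double crossovers (11).
RF(v–c) = (49 + 11) / 800 = 60/800 = 0.0750 → 7.5 map units.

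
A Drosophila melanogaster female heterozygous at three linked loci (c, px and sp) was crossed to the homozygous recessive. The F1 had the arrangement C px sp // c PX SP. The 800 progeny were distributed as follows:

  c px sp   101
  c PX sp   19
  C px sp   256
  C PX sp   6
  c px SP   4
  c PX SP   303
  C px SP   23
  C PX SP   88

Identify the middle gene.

The two rarest classes, C PX sp and c px SP, are the double crossovers. Comparing them with the parentals, only the px allele has switched, so px is the middle locus and the order is sp – px – c.

px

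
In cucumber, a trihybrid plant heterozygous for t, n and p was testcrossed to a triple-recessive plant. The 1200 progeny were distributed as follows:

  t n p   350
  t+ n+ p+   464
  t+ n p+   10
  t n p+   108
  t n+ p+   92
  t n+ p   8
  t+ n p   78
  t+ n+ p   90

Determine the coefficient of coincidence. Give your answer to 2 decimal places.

0.53

The two most frequent reciprocal classes, t+ n+ p+ and t n p, are the parental types, so the F1 was t+ n+ p+ / t n p.
The two rarest classes, t+ n p+ and t n+ p, are the double crossovers. Comparing them with the parentals, only the n allele has switched, so n is the middle locus and the order is p – n – t.
p–n: (198 + 18)/1200 = 0.1800; n–t: (170 + 18)/1200 = 0.1567.
Expected DCO frequency = 0.1800 × 0.1567 ≈ 0.02821; observed = 18/1200 ≈ 0.01500.
Coefficient of coincidence = 0.01500/0.02821 ≈ 0.53.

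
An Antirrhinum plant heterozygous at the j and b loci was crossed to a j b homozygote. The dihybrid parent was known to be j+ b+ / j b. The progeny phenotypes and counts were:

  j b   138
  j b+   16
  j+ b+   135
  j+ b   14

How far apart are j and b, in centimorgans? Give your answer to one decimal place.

The recombinant classes are j+ b and j b+: 14 + 16 = 30.
Recombination frequency = 30/303 = 0.0990 ≈ 9.9%, i.e. 9.9 centimorgans.

9.9 centimorgans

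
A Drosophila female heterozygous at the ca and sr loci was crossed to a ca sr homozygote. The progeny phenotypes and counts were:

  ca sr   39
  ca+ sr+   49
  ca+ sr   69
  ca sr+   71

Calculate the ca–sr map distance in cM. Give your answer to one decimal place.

The two most frequent classes, ca+ sr (69) and ca sr+ (71), are the parental types, so the F1 was ca+ sr / ca sr+.
The recombinant classes are ca+ sr+ and ca sr: 49 + 39 = 88.
Recombination frequency = 88/228 = 0.3860 ≈ 38.6%, i.e. 38.6 cM.

38.6 cM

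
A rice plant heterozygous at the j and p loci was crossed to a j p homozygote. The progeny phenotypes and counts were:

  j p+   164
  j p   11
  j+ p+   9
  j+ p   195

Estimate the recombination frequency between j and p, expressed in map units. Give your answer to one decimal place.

The two most frequent classes, j+ p (195) and j p+ (164), are the parental types, so the F1 was j+ p / j p+.
The recombinant classes are j+ p+ and j p: 9 + 11 = 20.
Recombination frequency = 20/379 = 0.0528 ≈ 5.3%, i.e. 5.3 map units.

5.3 map units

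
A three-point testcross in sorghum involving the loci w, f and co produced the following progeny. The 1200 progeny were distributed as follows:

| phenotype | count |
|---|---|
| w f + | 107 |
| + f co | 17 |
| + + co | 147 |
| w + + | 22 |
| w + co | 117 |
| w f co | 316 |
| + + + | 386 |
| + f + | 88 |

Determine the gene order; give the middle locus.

The two most frequent reciprocal classes, + + + and w f co, are the parental types, so the F1 was + + + / w f co.
The two rarest classes, w + + and + f co, are the double crossovers. Comparing them with the parentals, only the w allele has switched, so w is the middle locus and the order is f – w – co.

w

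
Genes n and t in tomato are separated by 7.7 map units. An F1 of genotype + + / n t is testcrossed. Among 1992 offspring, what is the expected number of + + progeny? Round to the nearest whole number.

A map distance of 7.7 map units corresponds to a recombination frequency of 0.077.
The F1 is + + / n t, so + + is a parental gamete class with expected frequency (1 − r)/2 = 0.923/2 = 0.4615.
Expected number = 0.4615 × 1992 = 919.31 ≈ 919.

919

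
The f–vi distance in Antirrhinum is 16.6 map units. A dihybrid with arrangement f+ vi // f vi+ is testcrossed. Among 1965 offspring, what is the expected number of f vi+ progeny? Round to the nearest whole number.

819

A map distance of 16.6 map units corresponds to a recombination frequency of 0.166.
The F1 is f+ vi / f vi+, so f vi+ is a parental gamete class with expected frequency (1 − r)/2 = 0.834/2 = 0.4170.
Expected number = 0.4170 × 1965 = 819.40 ≈ 819.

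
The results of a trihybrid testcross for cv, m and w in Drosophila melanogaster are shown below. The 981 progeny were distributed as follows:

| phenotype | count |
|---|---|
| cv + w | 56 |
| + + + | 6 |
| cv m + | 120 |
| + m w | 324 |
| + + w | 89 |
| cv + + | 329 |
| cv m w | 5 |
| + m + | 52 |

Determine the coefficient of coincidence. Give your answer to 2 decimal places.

The two most frequent reciprocal classes, cv + + and + m w, are the parental types, so the F1 was cv + + / + m w.
The two rarest classes, + + + and cv m w, are the double crossovers. Comparing them with the parentals, only the cv allele has switched, so cv is the middle locus and the order is m – cv – w.
m–cv: (209 + 11)/981 = 0.2243; cv–w: (108 + 11)/981 = 0.1213.
Expected DCO frequency = 0.2243 × 0.1213 ≈ 0.02721; observed = 11/981 ≈ 0.01121.
Coefficient of coincidence = 0.01121/0.02721 ≈ 0.41.

0.41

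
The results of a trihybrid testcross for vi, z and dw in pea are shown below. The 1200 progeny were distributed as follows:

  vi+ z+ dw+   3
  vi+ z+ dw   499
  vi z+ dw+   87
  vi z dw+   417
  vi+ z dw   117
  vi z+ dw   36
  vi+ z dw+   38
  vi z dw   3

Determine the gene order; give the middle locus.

dw

The two most frequent reciprocal classes, vi+ z+ dw and vi z dw+, are the parental types, so the F1 was vi+ z+ dw / vi z dw+.
The two rarest classes, vi+ z+ dw+ and vi z dw, are the double crossovers. Comparing them with the parentals, only the dw allele has switched, so dw is the middle locus and the order is z – dw – vi.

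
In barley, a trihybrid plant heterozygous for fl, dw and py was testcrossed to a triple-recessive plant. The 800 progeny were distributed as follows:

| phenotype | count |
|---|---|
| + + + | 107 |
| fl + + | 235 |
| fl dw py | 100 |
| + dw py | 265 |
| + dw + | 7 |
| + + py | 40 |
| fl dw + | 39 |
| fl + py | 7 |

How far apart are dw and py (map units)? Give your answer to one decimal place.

The two most frequent reciprocal classes, + dw py and fl + +, are the parental types, so the F1 was + dw py / fl + +.
The two rarest classes, + dw + and fl + py, are the double crossovers. Comparing them with the parentals, only the py allele has switched, so py is the middle locus and the order is fl – py – dw.
Crossovers in the py–dw interval produce the single-crossover classes + + py and fl dw + (40 + 39 = 79) plus the double crossovers (14).
RF(py–dw) = (79 + 14) / 800 = 93/800 = 0.1163 → 11.6 map units.

11.6 map units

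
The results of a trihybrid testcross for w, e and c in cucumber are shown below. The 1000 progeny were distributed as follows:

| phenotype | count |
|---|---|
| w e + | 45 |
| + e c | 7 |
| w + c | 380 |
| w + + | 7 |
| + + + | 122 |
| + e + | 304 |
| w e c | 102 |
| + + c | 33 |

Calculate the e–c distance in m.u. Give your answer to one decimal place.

23.8 m.u.

The two most frequent reciprocal classes, w + c and + e +, are the parental types, so the F1 was w + c / + e +.
The two rarest classes, w + + and + e c, are the double crossovers. Comparing them with the parentals, only the c allele has switched, so c is the middle locus and the order is w – c – e.
Crossovers in the c–e interval produce the single-crossover classes w e c and + + + (102 + 122 = 224) plus the double crossovers (14).
RF(c–e) = (224 + 14) / 1000 = 238/1000 = 0.2380 → 23.8 m.u.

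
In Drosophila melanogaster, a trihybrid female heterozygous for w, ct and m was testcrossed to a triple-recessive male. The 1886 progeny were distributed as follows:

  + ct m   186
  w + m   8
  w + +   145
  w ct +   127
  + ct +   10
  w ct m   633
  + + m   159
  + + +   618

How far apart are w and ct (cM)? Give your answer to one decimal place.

The two most frequent reciprocal classes, + + + and w ct m, are the parental types, so the F1 was + + + / w ct m.
The two rarest classes, + ct + and w + m, are the double crossovers. Comparing them with the parentals, only the ct allele has switched, so ct is the middle locus and the order is w – ct – m.
Crossovers in the w–ct interval produce the single-crossover classes w + + and + ct m (145 + 186 = 331) plus the double crossovers (18).
RF(w–ct) = (331 + 18) / 1886 = 349/1886 = 0.1850 → 18.5 cM.

18.5 cM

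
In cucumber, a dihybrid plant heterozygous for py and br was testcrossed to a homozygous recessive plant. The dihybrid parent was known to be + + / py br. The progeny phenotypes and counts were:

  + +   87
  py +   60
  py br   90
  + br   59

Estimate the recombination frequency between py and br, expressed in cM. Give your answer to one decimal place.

The recombinant classes are + br and py +: 59 + 60 = 119.
Recombination frequency = 119/296 = 0.4020 ≈ 40.2%, i.e. 40.2 cM.

40.2 cM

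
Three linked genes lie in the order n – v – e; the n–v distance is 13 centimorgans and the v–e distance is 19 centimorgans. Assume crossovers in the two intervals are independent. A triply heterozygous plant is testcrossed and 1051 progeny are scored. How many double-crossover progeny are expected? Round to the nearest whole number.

26

Map distances give recombination frequencies of 0.130 and 0.190 for the two intervals.
With no interference, expected double-crossover frequency = 0.130 × 0.190 = 0.02470.
Expected number = 0.02470 × 1051 = 25.96 ≈ 26.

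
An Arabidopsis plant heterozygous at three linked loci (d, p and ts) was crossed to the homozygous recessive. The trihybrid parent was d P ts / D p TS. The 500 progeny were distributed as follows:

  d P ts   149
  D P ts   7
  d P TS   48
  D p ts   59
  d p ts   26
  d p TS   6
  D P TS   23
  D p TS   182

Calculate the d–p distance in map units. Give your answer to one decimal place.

The two rarest classes, D P ts and d p TS, are the double crossovers. Comparing them with the parentals, only the d allele has switched, so d is the middle locus and the order is ts – d – p.
Crossovers in the d–p interval produce the single-crossover classes d p ts and D P TS (26 + 23 = 49) plus the double crossovers (13).
RF(d–p) = (49 + 13) / 500 = 62/500 = 0.1240 → 12.4 map units.

12.4 map units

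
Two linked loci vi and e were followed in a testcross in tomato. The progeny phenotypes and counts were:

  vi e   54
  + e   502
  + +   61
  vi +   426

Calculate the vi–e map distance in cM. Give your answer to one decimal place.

11.0 cM

The two most frequent classes, + e (502) and vi + (426), are the parental types, so the F1 was + e / vi +.
The recombinant classes are + + and vi e: 61 + 54 = 115.
Recombination frequency = 115/1043 = 0.1103 ≈ 11.0%, i.e. 11.0 cM.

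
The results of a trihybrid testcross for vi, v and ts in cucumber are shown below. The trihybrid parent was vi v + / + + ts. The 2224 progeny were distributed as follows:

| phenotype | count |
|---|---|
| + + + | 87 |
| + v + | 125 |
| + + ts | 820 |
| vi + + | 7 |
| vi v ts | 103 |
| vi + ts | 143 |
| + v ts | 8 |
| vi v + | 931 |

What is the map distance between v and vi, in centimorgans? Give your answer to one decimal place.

12.7 centimorgans

The two rarest classes, vi + + and + v ts, are the double crossovers. Comparing them with the parentals, only the v allele has switched, so v is the middle locus and the order is ts – v – vi.
Crossovers in the v–vi interval produce the single-crossover classes + v + and vi + ts (125 + 143 = 268) plus the double crossovers (15).
RF(v–vi) = (268 + 15) / 2224 = 283/2224 = 0.1272 → 12.7 centimorgans.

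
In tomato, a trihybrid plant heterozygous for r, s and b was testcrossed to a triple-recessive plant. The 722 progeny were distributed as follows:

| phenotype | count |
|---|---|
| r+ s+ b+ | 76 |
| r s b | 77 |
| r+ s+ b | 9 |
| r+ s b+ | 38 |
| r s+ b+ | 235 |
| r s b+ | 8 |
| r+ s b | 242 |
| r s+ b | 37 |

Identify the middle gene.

The two most frequent reciprocal classes, r+ s b and r s+ b+, are the parental types, so the F1 was r+ s b / r s+ b+.
The two rarest classes, r+ s+ b and r s b+, are the double crossovers. Comparing them with the parentals, only the s allele has switched, so s is the middle locus and the order is b – s – r.

s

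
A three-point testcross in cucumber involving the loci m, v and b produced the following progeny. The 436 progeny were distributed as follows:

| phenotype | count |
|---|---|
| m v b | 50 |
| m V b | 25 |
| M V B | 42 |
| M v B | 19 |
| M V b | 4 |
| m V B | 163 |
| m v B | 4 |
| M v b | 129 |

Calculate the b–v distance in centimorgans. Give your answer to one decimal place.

The two most frequent reciprocal classes, m V B and M v b, are the parental types, so the F1 was m V B / M v b.
The two rarest classes, m v B and M V b, are the double crossovers. Comparing them with the parentals, only the v allele has switched, so v is the middle locus and the order is m – v – b.
Crossovers in the v–b interval produce the single-crossover classes m V b and M v B (25 + 19 = 44) plus the double crossovers (8).
RF(v–b) = (44 + 8) / 436 = 52/436 = 0.1193 → 11.9 centimorgans.

11.9 centimorgans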